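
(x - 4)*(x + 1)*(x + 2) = x^3 - x^2 - 10*x - 8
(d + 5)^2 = d^2 + 10*d + 25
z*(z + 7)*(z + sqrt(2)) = z^3 + sqrt(2)*z^2 + 7*z^2 + 7*sqrt(2)*z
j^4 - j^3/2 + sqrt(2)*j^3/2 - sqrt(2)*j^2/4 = j^2*(j - 1/2)*(j + sqrt(2)/2)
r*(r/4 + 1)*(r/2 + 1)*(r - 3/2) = r^4/8 + 9*r^3/16 - r^2/8 - 3*r/2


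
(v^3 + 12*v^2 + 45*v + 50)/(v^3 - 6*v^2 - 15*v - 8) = (v^3 + 12*v^2 + 45*v + 50)/(v^3 - 6*v^2 - 15*v - 8)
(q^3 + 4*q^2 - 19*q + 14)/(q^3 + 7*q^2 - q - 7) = (q - 2)/(q + 1)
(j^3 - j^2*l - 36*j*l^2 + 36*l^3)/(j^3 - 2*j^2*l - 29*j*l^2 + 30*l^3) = (j + 6*l)/(j + 5*l)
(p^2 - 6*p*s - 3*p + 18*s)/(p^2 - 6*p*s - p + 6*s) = (p - 3)/(p - 1)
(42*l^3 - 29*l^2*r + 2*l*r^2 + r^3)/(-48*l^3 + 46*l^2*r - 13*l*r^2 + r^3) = (7*l + r)/(-8*l + r)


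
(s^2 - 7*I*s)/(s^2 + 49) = s/(s + 7*I)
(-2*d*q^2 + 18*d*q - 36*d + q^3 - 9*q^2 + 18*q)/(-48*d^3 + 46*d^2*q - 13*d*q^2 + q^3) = (q^2 - 9*q + 18)/(24*d^2 - 11*d*q + q^2)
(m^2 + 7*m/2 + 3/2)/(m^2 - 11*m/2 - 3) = (m + 3)/(m - 6)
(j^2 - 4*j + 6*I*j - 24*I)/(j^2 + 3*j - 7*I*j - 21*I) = (j^2 + j*(-4 + 6*I) - 24*I)/(j^2 + j*(3 - 7*I) - 21*I)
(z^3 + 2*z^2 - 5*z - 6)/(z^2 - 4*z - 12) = (-z^3 - 2*z^2 + 5*z + 6)/(-z^2 + 4*z + 12)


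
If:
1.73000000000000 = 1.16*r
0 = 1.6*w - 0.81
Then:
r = 1.49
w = 0.51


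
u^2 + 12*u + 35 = (u + 5)*(u + 7)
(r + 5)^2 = r^2 + 10*r + 25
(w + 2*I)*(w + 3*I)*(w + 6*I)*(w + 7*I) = w^4 + 18*I*w^3 - 113*w^2 - 288*I*w + 252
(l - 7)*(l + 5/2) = l^2 - 9*l/2 - 35/2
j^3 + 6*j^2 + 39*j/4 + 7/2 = (j + 1/2)*(j + 2)*(j + 7/2)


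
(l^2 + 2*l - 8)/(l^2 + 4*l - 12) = (l + 4)/(l + 6)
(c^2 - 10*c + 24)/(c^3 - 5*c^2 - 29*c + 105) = (c^2 - 10*c + 24)/(c^3 - 5*c^2 - 29*c + 105)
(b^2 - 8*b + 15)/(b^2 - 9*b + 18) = (b - 5)/(b - 6)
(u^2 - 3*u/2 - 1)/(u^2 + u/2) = (u - 2)/u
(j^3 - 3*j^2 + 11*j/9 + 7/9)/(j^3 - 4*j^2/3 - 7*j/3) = (3*j^2 - 2*j - 1)/(3*j*(j + 1))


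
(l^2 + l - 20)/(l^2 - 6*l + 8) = (l + 5)/(l - 2)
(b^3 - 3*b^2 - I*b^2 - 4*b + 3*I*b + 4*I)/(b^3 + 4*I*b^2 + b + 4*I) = (b^2 - 3*b - 4)/(b^2 + 5*I*b - 4)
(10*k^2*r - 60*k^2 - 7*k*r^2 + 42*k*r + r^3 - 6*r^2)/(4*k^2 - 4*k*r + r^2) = (-5*k*r + 30*k + r^2 - 6*r)/(-2*k + r)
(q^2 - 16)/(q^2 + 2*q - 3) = (q^2 - 16)/(q^2 + 2*q - 3)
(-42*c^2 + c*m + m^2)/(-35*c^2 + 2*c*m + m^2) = (6*c - m)/(5*c - m)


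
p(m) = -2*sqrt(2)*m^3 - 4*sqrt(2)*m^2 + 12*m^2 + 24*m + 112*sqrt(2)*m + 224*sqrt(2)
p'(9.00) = -390.74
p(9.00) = 410.18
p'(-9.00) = -619.09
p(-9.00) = 1250.97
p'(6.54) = -97.57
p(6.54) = 989.75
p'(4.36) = 76.40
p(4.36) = 998.17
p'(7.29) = -176.07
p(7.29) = 887.73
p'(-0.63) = 171.03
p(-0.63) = 205.10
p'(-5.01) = -94.15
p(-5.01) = -82.11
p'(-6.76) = -291.12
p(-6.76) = 247.43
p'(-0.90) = 164.10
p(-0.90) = 159.83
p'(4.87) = 42.93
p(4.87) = 1028.79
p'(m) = -6*sqrt(2)*m^2 - 8*sqrt(2)*m + 24*m + 24 + 112*sqrt(2)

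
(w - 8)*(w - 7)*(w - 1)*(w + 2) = w^4 - 14*w^3 + 39*w^2 + 86*w - 112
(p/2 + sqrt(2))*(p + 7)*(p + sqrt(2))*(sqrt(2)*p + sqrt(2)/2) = sqrt(2)*p^4/2 + 3*p^3 + 15*sqrt(2)*p^3/4 + 15*sqrt(2)*p^2/4 + 45*p^2/2 + 21*p/2 + 15*sqrt(2)*p + 7*sqrt(2)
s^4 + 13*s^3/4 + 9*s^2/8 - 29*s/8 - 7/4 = (s - 1)*(s + 1/2)*(s + 7/4)*(s + 2)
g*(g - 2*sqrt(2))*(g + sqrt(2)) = g^3 - sqrt(2)*g^2 - 4*g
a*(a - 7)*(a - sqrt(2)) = a^3 - 7*a^2 - sqrt(2)*a^2 + 7*sqrt(2)*a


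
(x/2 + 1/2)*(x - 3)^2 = x^3/2 - 5*x^2/2 + 3*x/2 + 9/2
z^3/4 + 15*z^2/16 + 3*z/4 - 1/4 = (z/4 + 1/2)*(z - 1/4)*(z + 2)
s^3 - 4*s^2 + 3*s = s*(s - 3)*(s - 1)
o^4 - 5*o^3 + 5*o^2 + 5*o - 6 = (o - 3)*(o - 2)*(o - 1)*(o + 1)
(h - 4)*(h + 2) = h^2 - 2*h - 8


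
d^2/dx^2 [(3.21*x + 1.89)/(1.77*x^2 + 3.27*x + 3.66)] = ((3.21*x + 1.89)*(3.54*x + 3.27)*(7.08*x + 6.54) - (34.0902*x + 27.684)*(1.77*x^2 + 3.27*x + 3.66))/(1.77*x^2 + 3.27*x + 3.66)^3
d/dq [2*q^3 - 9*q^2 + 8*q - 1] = 6*q^2 - 18*q + 8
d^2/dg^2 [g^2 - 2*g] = 2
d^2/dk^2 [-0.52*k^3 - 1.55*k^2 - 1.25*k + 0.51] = -3.12*k - 3.1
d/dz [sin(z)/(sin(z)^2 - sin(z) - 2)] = (cos(z)^2 - 3)*cos(z)/(sin(z) + cos(z)^2 + 1)^2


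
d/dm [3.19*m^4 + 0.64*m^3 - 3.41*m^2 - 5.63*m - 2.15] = 12.76*m^3 + 1.92*m^2 - 6.82*m - 5.63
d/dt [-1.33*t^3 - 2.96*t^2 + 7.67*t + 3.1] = -3.99*t^2 - 5.92*t + 7.67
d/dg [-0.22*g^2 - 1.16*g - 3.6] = -0.44*g - 1.16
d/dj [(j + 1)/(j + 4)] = 3/(j + 4)^2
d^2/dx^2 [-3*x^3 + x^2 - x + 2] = 2 - 18*x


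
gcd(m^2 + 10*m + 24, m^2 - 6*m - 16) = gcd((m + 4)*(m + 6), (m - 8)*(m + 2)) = 1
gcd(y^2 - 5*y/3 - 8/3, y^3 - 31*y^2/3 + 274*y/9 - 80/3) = y - 8/3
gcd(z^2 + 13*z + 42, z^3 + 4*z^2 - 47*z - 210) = z + 6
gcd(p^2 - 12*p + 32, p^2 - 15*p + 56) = p - 8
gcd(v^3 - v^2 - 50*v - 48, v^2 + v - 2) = 1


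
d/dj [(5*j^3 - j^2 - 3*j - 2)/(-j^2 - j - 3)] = (-5*j^4 - 10*j^3 - 47*j^2 + 2*j + 7)/(j^4 + 2*j^3 + 7*j^2 + 6*j + 9)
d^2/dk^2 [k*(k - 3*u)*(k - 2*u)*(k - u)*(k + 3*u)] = 20*k^3 - 36*k^2*u - 42*k*u^2 + 54*u^3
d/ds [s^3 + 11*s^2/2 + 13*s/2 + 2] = 3*s^2 + 11*s + 13/2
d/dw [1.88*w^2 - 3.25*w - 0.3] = 3.76*w - 3.25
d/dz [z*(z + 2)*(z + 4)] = 3*z^2 + 12*z + 8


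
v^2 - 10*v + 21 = (v - 7)*(v - 3)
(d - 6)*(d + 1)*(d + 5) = d^3 - 31*d - 30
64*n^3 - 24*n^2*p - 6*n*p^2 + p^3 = (-8*n + p)*(-2*n + p)*(4*n + p)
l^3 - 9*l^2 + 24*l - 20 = (l - 5)*(l - 2)^2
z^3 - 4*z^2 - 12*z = z*(z - 6)*(z + 2)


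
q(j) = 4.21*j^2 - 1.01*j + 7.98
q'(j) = 8.42*j - 1.01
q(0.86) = 10.23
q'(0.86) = 6.23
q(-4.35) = 92.04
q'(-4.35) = -37.64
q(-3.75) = 70.97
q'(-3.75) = -32.58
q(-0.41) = 9.10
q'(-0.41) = -4.46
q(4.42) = 85.76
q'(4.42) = 36.21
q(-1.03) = 13.49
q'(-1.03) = -9.68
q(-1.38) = 17.39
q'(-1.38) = -12.63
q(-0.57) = 9.92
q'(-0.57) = -5.81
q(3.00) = 42.84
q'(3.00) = 24.25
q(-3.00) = 48.90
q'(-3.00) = -26.27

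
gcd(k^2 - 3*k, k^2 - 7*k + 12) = k - 3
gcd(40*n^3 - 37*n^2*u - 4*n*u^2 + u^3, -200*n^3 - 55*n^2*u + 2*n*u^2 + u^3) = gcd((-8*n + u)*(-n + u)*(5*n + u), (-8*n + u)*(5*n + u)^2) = -40*n^2 - 3*n*u + u^2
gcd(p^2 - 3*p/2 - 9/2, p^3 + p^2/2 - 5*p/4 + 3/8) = p + 3/2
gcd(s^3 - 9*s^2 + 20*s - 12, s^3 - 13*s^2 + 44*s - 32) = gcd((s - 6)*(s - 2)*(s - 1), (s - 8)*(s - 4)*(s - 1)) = s - 1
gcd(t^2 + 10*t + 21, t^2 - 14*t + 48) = 1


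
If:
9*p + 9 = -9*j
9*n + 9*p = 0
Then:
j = -p - 1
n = -p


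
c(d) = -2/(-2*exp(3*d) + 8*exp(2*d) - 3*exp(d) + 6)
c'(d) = -2*(6*exp(3*d) - 16*exp(2*d) + 3*exp(d))/(-2*exp(3*d) + 8*exp(2*d) - 3*exp(d) + 6)^2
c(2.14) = 0.00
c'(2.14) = -0.01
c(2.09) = 0.00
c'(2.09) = -0.01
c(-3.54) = -0.34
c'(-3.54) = -0.00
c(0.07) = -0.21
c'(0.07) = 0.17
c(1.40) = 0.25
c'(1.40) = -4.68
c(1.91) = 0.01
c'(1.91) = -0.03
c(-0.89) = -0.33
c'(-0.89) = 0.06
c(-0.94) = -0.34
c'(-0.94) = 0.05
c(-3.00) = -0.34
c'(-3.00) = -0.00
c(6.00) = 0.00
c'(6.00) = 0.00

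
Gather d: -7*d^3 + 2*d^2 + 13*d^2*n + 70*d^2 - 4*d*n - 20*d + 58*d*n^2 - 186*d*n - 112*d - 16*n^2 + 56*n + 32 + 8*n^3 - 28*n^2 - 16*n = -7*d^3 + d^2*(13*n + 72) + d*(58*n^2 - 190*n - 132) + 8*n^3 - 44*n^2 + 40*n + 32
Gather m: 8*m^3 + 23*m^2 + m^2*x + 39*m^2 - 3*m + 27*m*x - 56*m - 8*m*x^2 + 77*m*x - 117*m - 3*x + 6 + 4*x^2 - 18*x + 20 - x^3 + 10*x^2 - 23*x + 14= 8*m^3 + m^2*(x + 62) + m*(-8*x^2 + 104*x - 176) - x^3 + 14*x^2 - 44*x + 40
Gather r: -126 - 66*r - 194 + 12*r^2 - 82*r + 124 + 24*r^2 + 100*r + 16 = 36*r^2 - 48*r - 180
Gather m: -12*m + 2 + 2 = 4 - 12*m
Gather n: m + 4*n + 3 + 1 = m + 4*n + 4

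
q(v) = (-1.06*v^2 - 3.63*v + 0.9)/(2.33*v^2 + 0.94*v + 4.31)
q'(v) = (-4.66*v - 0.94)*(-1.06*v^2 - 3.63*v + 0.9)/(2.33*v^2 + 0.94*v + 4.31)^2 + (-2.12*v - 3.63)/(2.33*v^2 + 0.94*v + 4.31) = (7.4615*v^2 - 13.3312*v - 16.4913)/(5.4289*v^4 + 4.3804*v^3 + 20.9682*v^2 + 8.1028*v + 18.5761)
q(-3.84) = -0.02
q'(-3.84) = 0.12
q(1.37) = -0.61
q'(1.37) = -0.21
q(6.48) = -0.62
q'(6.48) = 0.02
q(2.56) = -0.70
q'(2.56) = -0.00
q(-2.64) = 0.17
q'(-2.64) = 0.22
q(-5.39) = -0.15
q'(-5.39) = 0.06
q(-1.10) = 0.59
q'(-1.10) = 0.19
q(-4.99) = -0.13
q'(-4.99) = 0.07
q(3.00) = -0.70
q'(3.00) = 0.01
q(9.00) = -0.58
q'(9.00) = 0.01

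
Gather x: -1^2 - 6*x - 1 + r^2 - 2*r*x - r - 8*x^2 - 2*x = r^2 - r - 8*x^2 + x*(-2*r - 8) - 2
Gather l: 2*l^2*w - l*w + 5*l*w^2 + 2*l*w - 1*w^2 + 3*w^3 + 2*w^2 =2*l^2*w + l*(5*w^2 + w) + 3*w^3 + w^2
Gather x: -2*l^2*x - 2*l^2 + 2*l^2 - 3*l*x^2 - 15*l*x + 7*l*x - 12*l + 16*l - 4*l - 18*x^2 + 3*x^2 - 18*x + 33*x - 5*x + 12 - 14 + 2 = x^2*(-3*l - 15) + x*(-2*l^2 - 8*l + 10)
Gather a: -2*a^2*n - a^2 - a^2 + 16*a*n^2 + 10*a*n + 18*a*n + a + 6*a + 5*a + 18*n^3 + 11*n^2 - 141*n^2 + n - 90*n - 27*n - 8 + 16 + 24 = a^2*(-2*n - 2) + a*(16*n^2 + 28*n + 12) + 18*n^3 - 130*n^2 - 116*n + 32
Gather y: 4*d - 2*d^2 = -2*d^2 + 4*d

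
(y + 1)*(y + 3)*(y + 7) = y^3 + 11*y^2 + 31*y + 21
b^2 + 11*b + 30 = (b + 5)*(b + 6)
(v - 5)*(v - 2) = v^2 - 7*v + 10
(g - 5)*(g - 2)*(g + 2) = g^3 - 5*g^2 - 4*g + 20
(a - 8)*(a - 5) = a^2 - 13*a + 40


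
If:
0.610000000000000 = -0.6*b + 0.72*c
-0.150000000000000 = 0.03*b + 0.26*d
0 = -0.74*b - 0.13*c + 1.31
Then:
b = 1.41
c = 2.03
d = -0.74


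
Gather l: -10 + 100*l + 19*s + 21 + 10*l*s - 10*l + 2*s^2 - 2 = l*(10*s + 90) + 2*s^2 + 19*s + 9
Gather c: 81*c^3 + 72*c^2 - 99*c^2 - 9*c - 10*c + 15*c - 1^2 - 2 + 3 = 81*c^3 - 27*c^2 - 4*c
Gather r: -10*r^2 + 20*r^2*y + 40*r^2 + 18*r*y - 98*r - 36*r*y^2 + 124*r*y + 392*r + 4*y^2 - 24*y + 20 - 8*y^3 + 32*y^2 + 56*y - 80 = r^2*(20*y + 30) + r*(-36*y^2 + 142*y + 294) - 8*y^3 + 36*y^2 + 32*y - 60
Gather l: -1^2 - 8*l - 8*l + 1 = -16*l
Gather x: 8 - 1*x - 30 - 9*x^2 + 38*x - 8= -9*x^2 + 37*x - 30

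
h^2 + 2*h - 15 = (h - 3)*(h + 5)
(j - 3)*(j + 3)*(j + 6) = j^3 + 6*j^2 - 9*j - 54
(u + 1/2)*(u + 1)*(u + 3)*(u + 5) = u^4 + 19*u^3/2 + 55*u^2/2 + 53*u/2 + 15/2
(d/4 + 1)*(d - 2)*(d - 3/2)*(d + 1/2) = d^4/4 + d^3/4 - 43*d^2/16 + 13*d/8 + 3/2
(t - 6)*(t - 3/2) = t^2 - 15*t/2 + 9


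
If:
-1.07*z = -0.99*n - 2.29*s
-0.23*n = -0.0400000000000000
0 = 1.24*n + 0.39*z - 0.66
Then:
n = 0.17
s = 0.46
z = 1.14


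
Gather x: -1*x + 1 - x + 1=2 - 2*x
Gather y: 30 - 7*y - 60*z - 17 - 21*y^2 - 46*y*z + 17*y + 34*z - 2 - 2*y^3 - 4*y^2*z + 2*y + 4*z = -2*y^3 + y^2*(-4*z - 21) + y*(12 - 46*z) - 22*z + 11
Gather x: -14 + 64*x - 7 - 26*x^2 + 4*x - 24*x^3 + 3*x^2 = -24*x^3 - 23*x^2 + 68*x - 21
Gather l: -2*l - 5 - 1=-2*l - 6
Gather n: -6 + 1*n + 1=n - 5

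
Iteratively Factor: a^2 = (a)*(a)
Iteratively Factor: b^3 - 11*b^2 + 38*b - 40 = (b - 4)*(b^2 - 7*b + 10) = (b - 5)*(b - 4)*(b - 2)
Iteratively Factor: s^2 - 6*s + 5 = (s - 5)*(s - 1)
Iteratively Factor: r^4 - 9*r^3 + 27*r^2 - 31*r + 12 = (r - 3)*(r^3 - 6*r^2 + 9*r - 4) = (r - 3)*(r - 1)*(r^2 - 5*r + 4) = (r - 3)*(r - 1)^2*(r - 4)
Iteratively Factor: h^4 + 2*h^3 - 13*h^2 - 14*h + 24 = (h + 4)*(h^3 - 2*h^2 - 5*h + 6) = (h - 3)*(h + 4)*(h^2 + h - 2) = (h - 3)*(h - 1)*(h + 4)*(h + 2)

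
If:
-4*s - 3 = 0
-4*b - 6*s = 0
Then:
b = 9/8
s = -3/4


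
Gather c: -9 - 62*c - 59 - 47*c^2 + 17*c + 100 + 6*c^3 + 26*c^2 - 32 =6*c^3 - 21*c^2 - 45*c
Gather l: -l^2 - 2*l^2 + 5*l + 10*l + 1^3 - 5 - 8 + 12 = -3*l^2 + 15*l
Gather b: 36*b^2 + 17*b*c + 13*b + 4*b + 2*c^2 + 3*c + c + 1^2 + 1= 36*b^2 + b*(17*c + 17) + 2*c^2 + 4*c + 2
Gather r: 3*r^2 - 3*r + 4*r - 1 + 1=3*r^2 + r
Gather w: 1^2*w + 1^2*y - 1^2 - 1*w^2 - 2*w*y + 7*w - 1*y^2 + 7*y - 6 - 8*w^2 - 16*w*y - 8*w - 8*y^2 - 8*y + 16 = -9*w^2 - 18*w*y - 9*y^2 + 9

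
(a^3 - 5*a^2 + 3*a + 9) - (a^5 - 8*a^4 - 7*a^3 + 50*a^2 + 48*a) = -a^5 + 8*a^4 + 8*a^3 - 55*a^2 - 45*a + 9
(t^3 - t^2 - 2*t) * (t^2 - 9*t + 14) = t^5 - 10*t^4 + 21*t^3 + 4*t^2 - 28*t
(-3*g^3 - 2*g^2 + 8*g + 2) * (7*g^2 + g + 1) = -21*g^5 - 17*g^4 + 51*g^3 + 20*g^2 + 10*g + 2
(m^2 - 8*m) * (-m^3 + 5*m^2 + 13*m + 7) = -m^5 + 13*m^4 - 27*m^3 - 97*m^2 - 56*m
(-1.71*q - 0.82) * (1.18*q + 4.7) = -2.0178*q^2 - 9.0046*q - 3.854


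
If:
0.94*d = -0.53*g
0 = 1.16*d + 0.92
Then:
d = -0.79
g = 1.41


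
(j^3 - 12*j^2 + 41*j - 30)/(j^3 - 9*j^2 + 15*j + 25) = (j^2 - 7*j + 6)/(j^2 - 4*j - 5)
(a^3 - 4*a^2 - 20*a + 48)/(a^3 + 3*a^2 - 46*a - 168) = (a^2 - 8*a + 12)/(a^2 - a - 42)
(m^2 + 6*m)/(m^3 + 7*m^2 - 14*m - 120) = m/(m^2 + m - 20)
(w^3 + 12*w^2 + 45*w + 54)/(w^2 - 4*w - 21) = (w^2 + 9*w + 18)/(w - 7)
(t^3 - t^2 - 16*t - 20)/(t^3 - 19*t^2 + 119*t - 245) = (t^2 + 4*t + 4)/(t^2 - 14*t + 49)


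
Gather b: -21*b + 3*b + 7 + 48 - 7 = 48 - 18*b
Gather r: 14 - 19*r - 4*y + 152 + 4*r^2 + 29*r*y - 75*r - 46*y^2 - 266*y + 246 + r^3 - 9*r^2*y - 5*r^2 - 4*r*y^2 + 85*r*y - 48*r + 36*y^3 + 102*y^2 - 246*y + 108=r^3 + r^2*(-9*y - 1) + r*(-4*y^2 + 114*y - 142) + 36*y^3 + 56*y^2 - 516*y + 520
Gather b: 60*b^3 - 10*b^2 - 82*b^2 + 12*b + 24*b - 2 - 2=60*b^3 - 92*b^2 + 36*b - 4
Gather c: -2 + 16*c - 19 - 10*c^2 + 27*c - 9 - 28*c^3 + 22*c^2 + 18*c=-28*c^3 + 12*c^2 + 61*c - 30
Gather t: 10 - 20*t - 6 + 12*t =4 - 8*t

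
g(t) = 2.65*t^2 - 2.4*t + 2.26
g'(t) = 5.3*t - 2.4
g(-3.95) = 53.09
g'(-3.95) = -23.34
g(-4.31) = 61.83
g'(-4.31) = -25.24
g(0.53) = 1.73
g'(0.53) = 0.41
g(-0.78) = 5.74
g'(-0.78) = -6.53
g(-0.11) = 2.56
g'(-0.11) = -2.98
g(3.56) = 27.30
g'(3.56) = 16.47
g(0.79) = 2.02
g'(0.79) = 1.79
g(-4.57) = 68.57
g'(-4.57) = -26.62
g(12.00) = 355.06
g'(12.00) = 61.20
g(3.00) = 18.91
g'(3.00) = 13.50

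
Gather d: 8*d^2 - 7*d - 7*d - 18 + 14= 8*d^2 - 14*d - 4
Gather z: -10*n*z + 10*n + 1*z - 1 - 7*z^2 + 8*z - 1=10*n - 7*z^2 + z*(9 - 10*n) - 2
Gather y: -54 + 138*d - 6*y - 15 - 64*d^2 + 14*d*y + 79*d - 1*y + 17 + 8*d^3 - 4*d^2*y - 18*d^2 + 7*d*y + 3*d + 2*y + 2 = 8*d^3 - 82*d^2 + 220*d + y*(-4*d^2 + 21*d - 5) - 50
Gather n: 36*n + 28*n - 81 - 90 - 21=64*n - 192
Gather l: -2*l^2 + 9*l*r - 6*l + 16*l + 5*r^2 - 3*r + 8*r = -2*l^2 + l*(9*r + 10) + 5*r^2 + 5*r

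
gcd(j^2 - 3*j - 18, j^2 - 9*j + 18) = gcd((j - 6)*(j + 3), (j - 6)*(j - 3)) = j - 6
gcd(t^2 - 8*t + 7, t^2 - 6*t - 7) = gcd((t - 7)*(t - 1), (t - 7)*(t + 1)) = t - 7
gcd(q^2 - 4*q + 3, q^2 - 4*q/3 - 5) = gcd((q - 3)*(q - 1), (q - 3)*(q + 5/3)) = q - 3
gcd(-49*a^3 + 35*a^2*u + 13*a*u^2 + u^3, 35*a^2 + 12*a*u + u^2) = 7*a + u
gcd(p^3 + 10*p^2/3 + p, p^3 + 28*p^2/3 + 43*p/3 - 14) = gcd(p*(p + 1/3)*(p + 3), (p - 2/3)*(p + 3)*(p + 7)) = p + 3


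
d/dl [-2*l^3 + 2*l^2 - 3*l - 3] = -6*l^2 + 4*l - 3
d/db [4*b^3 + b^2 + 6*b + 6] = 12*b^2 + 2*b + 6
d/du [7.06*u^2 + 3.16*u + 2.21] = 14.12*u + 3.16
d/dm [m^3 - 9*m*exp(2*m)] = 3*m^2 - 18*m*exp(2*m) - 9*exp(2*m)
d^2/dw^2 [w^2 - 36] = 2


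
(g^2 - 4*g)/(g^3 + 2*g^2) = (g - 4)/(g*(g + 2))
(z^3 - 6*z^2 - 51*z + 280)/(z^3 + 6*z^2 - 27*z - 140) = (z - 8)/(z + 4)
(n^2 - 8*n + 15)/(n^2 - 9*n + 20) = (n - 3)/(n - 4)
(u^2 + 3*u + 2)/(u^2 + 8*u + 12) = (u + 1)/(u + 6)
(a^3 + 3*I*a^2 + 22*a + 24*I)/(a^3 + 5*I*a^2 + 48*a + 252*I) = (a^2 - 3*I*a + 4)/(a^2 - I*a + 42)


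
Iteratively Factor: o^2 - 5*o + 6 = (o - 3)*(o - 2)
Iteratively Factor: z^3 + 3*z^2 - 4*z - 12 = (z + 2)*(z^2 + z - 6) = (z + 2)*(z + 3)*(z - 2)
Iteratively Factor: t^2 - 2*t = (t - 2)*(t)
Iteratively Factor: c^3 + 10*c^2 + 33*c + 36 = (c + 3)*(c^2 + 7*c + 12) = (c + 3)*(c + 4)*(c + 3)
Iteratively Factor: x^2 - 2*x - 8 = (x + 2)*(x - 4)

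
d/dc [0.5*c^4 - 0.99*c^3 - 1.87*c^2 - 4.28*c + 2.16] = 2.0*c^3 - 2.97*c^2 - 3.74*c - 4.28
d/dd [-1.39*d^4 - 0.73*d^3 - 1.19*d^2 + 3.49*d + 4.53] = -5.56*d^3 - 2.19*d^2 - 2.38*d + 3.49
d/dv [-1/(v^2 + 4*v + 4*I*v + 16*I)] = 2*(v + 2 + 2*I)/(v^2 + 4*v + 4*I*v + 16*I)^2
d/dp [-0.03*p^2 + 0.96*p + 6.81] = 0.96 - 0.06*p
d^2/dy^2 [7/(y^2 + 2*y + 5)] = 14*(-y^2 - 2*y + 4*(y + 1)^2 - 5)/(y^2 + 2*y + 5)^3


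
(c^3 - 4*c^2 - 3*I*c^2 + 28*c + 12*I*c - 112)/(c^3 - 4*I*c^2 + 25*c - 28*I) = (c - 4)/(c - I)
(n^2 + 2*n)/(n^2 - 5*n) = (n + 2)/(n - 5)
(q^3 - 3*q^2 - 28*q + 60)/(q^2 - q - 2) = (q^2 - q - 30)/(q + 1)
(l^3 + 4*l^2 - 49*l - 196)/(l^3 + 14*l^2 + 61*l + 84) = (l - 7)/(l + 3)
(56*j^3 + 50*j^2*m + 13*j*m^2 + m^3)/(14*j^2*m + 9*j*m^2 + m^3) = (4*j + m)/m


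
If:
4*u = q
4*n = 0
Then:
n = 0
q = 4*u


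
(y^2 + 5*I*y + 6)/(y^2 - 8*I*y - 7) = (y + 6*I)/(y - 7*I)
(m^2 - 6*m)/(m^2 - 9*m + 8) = m*(m - 6)/(m^2 - 9*m + 8)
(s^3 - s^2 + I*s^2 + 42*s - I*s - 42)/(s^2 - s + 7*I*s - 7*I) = s - 6*I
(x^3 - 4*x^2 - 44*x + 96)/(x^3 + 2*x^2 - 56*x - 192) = (x - 2)/(x + 4)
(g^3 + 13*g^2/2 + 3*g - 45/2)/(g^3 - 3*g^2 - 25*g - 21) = (2*g^2 + 7*g - 15)/(2*(g^2 - 6*g - 7))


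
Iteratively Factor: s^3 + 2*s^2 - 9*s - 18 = (s + 3)*(s^2 - s - 6) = (s - 3)*(s + 3)*(s + 2)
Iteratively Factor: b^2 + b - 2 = (b - 1)*(b + 2)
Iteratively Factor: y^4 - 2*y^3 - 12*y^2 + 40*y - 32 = (y - 2)*(y^3 - 12*y + 16) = (y - 2)*(y + 4)*(y^2 - 4*y + 4) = (y - 2)^2*(y + 4)*(y - 2)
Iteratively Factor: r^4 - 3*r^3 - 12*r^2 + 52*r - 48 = (r - 2)*(r^3 - r^2 - 14*r + 24) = (r - 3)*(r - 2)*(r^2 + 2*r - 8) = (r - 3)*(r - 2)*(r + 4)*(r - 2)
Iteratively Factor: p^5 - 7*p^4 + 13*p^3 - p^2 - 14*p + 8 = (p - 2)*(p^4 - 5*p^3 + 3*p^2 + 5*p - 4) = (p - 4)*(p - 2)*(p^3 - p^2 - p + 1) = (p - 4)*(p - 2)*(p - 1)*(p^2 - 1) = (p - 4)*(p - 2)*(p - 1)*(p + 1)*(p - 1)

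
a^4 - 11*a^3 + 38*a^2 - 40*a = a*(a - 5)*(a - 4)*(a - 2)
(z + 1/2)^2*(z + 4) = z^3 + 5*z^2 + 17*z/4 + 1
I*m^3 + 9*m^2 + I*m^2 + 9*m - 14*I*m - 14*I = (m - 7*I)*(m - 2*I)*(I*m + I)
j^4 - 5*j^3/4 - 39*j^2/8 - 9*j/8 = j*(j - 3)*(j + 1/4)*(j + 3/2)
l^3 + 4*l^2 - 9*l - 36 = (l - 3)*(l + 3)*(l + 4)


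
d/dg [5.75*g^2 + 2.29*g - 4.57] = 11.5*g + 2.29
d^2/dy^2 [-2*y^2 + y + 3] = -4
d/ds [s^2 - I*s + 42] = 2*s - I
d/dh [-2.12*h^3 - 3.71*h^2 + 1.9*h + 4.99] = -6.36*h^2 - 7.42*h + 1.9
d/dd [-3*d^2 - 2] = -6*d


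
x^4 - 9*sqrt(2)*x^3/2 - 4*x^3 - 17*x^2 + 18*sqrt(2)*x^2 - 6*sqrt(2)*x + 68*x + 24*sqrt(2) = (x - 4)*(x - 6*sqrt(2))*(x + sqrt(2)/2)*(x + sqrt(2))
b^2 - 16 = (b - 4)*(b + 4)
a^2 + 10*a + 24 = (a + 4)*(a + 6)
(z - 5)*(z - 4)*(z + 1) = z^3 - 8*z^2 + 11*z + 20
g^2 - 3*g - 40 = (g - 8)*(g + 5)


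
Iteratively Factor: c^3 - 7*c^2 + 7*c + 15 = (c - 3)*(c^2 - 4*c - 5) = (c - 5)*(c - 3)*(c + 1)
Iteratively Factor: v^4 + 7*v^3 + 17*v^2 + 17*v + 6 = (v + 3)*(v^3 + 4*v^2 + 5*v + 2) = (v + 1)*(v + 3)*(v^2 + 3*v + 2) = (v + 1)^2*(v + 3)*(v + 2)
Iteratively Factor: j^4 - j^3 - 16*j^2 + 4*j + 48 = (j + 2)*(j^3 - 3*j^2 - 10*j + 24) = (j + 2)*(j + 3)*(j^2 - 6*j + 8) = (j - 4)*(j + 2)*(j + 3)*(j - 2)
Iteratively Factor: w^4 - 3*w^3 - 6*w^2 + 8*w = (w - 4)*(w^3 + w^2 - 2*w) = w*(w - 4)*(w^2 + w - 2) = w*(w - 4)*(w + 2)*(w - 1)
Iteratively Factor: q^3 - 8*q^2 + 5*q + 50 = (q - 5)*(q^2 - 3*q - 10) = (q - 5)*(q + 2)*(q - 5)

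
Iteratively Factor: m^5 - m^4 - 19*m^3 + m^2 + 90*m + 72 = (m - 4)*(m^4 + 3*m^3 - 7*m^2 - 27*m - 18) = (m - 4)*(m + 1)*(m^3 + 2*m^2 - 9*m - 18) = (m - 4)*(m - 3)*(m + 1)*(m^2 + 5*m + 6) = (m - 4)*(m - 3)*(m + 1)*(m + 3)*(m + 2)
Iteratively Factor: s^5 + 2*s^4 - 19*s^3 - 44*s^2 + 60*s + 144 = (s + 3)*(s^4 - s^3 - 16*s^2 + 4*s + 48) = (s - 2)*(s + 3)*(s^3 + s^2 - 14*s - 24) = (s - 2)*(s + 2)*(s + 3)*(s^2 - s - 12) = (s - 2)*(s + 2)*(s + 3)^2*(s - 4)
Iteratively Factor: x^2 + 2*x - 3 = (x + 3)*(x - 1)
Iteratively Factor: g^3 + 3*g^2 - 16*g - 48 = (g - 4)*(g^2 + 7*g + 12) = (g - 4)*(g + 4)*(g + 3)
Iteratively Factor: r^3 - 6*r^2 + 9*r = (r)*(r^2 - 6*r + 9) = r*(r - 3)*(r - 3)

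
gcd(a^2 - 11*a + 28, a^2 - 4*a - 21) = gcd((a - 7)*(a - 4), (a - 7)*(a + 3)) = a - 7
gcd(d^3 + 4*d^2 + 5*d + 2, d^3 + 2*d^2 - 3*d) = 1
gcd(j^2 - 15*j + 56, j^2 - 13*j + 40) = j - 8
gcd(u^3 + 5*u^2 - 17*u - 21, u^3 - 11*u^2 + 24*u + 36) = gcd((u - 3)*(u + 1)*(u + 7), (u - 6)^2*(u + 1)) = u + 1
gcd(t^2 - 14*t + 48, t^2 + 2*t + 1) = 1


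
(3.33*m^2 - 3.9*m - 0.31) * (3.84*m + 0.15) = 12.7872*m^3 - 14.4765*m^2 - 1.7754*m - 0.0465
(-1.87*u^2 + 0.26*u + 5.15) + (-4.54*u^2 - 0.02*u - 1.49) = -6.41*u^2 + 0.24*u + 3.66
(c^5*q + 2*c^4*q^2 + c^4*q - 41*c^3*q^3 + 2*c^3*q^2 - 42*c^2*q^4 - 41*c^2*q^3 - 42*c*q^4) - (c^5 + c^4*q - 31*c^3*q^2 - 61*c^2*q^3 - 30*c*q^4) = c^5*q - c^5 + 2*c^4*q^2 - 41*c^3*q^3 + 33*c^3*q^2 - 42*c^2*q^4 + 20*c^2*q^3 - 12*c*q^4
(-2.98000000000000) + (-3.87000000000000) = -6.85000000000000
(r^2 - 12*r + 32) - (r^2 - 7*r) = 32 - 5*r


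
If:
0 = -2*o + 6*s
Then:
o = 3*s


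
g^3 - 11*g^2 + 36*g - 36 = (g - 6)*(g - 3)*(g - 2)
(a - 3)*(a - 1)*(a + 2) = a^3 - 2*a^2 - 5*a + 6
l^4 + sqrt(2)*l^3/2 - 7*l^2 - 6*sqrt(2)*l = l*(l - 2*sqrt(2))*(l + sqrt(2))*(l + 3*sqrt(2)/2)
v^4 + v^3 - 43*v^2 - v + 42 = (v - 6)*(v - 1)*(v + 1)*(v + 7)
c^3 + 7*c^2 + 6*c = c*(c + 1)*(c + 6)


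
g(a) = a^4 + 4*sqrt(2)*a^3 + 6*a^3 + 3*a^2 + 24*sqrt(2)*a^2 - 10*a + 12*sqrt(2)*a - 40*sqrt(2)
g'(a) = 4*a^3 + 12*sqrt(2)*a^2 + 18*a^2 + 6*a + 48*sqrt(2)*a - 10 + 12*sqrt(2)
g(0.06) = -56.01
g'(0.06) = 11.53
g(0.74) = -26.16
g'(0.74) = 82.41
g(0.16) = -54.46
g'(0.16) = 19.70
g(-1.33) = -24.79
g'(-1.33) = -38.84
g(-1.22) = -29.04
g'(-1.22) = -38.38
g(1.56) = 94.38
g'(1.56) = 222.52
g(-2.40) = 11.52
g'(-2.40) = -24.21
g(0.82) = -19.13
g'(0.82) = 93.27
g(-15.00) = 19433.74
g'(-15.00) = -6732.89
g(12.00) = 46225.64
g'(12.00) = 12841.32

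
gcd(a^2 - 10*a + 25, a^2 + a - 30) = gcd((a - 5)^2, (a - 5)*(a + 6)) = a - 5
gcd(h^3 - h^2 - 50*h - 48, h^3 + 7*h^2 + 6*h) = h^2 + 7*h + 6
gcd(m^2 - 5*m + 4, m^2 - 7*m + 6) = m - 1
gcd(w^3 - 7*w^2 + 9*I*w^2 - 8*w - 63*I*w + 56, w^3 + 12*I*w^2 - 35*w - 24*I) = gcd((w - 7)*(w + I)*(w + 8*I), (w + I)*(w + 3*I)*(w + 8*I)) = w^2 + 9*I*w - 8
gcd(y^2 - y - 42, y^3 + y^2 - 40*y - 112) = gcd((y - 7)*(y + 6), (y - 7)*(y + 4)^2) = y - 7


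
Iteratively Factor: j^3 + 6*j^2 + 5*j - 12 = (j + 3)*(j^2 + 3*j - 4) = (j + 3)*(j + 4)*(j - 1)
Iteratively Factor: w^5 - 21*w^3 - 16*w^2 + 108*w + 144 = (w - 4)*(w^4 + 4*w^3 - 5*w^2 - 36*w - 36) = (w - 4)*(w + 3)*(w^3 + w^2 - 8*w - 12) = (w - 4)*(w + 2)*(w + 3)*(w^2 - w - 6) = (w - 4)*(w + 2)^2*(w + 3)*(w - 3)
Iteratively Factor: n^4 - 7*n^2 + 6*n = (n - 2)*(n^3 + 2*n^2 - 3*n) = n*(n - 2)*(n^2 + 2*n - 3) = n*(n - 2)*(n - 1)*(n + 3)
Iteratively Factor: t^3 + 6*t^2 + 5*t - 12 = (t - 1)*(t^2 + 7*t + 12) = (t - 1)*(t + 3)*(t + 4)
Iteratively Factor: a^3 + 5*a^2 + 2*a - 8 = (a + 2)*(a^2 + 3*a - 4) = (a - 1)*(a + 2)*(a + 4)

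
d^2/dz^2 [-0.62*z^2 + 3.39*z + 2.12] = -1.24000000000000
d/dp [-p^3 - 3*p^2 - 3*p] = -3*p^2 - 6*p - 3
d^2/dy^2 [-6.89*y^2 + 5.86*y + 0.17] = -13.7800000000000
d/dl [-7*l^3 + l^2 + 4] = l*(2 - 21*l)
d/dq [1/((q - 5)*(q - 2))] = (7 - 2*q)/(q^4 - 14*q^3 + 69*q^2 - 140*q + 100)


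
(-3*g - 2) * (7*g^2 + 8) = -21*g^3 - 14*g^2 - 24*g - 16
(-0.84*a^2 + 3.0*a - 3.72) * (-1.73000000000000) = 1.4532*a^2 - 5.19*a + 6.4356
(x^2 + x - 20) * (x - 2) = x^3 - x^2 - 22*x + 40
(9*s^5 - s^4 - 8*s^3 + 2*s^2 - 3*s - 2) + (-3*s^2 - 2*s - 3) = 9*s^5 - s^4 - 8*s^3 - s^2 - 5*s - 5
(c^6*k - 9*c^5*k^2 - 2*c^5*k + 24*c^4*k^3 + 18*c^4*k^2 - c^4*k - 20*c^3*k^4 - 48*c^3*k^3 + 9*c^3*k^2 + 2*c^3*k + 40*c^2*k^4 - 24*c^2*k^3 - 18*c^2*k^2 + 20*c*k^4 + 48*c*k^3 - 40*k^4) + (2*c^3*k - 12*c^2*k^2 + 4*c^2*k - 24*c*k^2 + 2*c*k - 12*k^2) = c^6*k - 9*c^5*k^2 - 2*c^5*k + 24*c^4*k^3 + 18*c^4*k^2 - c^4*k - 20*c^3*k^4 - 48*c^3*k^3 + 9*c^3*k^2 + 4*c^3*k + 40*c^2*k^4 - 24*c^2*k^3 - 30*c^2*k^2 + 4*c^2*k + 20*c*k^4 + 48*c*k^3 - 24*c*k^2 + 2*c*k - 40*k^4 - 12*k^2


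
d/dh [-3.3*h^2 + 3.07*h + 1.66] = 3.07 - 6.6*h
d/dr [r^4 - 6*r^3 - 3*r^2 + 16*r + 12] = 4*r^3 - 18*r^2 - 6*r + 16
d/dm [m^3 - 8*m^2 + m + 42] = 3*m^2 - 16*m + 1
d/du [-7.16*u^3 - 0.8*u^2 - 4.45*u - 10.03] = -21.48*u^2 - 1.6*u - 4.45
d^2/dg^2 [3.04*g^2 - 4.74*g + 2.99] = 6.08000000000000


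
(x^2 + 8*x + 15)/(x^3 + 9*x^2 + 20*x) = (x + 3)/(x*(x + 4))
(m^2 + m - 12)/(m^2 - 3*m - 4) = (-m^2 - m + 12)/(-m^2 + 3*m + 4)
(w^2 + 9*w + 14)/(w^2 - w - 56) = (w + 2)/(w - 8)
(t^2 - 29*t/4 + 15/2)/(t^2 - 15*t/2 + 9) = (4*t - 5)/(2*(2*t - 3))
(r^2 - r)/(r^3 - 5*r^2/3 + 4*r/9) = 9*(r - 1)/(9*r^2 - 15*r + 4)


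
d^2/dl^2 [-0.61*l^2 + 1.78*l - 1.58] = -1.22000000000000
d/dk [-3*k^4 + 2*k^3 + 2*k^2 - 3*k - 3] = -12*k^3 + 6*k^2 + 4*k - 3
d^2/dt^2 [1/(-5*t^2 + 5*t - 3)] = 10*(5*t^2 - 5*t - 5*(2*t - 1)^2 + 3)/(5*t^2 - 5*t + 3)^3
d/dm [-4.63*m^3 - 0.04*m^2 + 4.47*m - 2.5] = -13.89*m^2 - 0.08*m + 4.47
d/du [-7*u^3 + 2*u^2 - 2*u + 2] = -21*u^2 + 4*u - 2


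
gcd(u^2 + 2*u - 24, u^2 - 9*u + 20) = u - 4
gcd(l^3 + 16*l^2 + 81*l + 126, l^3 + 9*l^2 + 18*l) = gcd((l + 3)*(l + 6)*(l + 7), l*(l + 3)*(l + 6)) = l^2 + 9*l + 18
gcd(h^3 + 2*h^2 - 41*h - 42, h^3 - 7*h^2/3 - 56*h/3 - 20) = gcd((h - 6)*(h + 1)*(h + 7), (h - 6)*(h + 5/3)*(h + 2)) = h - 6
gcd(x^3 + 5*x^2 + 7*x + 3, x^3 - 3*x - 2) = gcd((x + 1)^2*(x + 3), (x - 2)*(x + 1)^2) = x^2 + 2*x + 1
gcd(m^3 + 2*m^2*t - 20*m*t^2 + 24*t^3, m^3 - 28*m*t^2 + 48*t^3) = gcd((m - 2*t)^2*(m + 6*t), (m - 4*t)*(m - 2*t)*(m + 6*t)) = -m^2 - 4*m*t + 12*t^2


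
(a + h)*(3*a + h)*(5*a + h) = 15*a^3 + 23*a^2*h + 9*a*h^2 + h^3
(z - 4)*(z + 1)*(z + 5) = z^3 + 2*z^2 - 19*z - 20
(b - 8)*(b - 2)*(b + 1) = b^3 - 9*b^2 + 6*b + 16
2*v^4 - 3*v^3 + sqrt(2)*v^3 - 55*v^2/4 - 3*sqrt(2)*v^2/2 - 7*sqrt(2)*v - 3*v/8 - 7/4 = (v - 7/2)*(v + 2)*(sqrt(2)*v + 1/2)^2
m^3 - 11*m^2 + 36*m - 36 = (m - 6)*(m - 3)*(m - 2)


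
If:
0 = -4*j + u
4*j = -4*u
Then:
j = 0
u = 0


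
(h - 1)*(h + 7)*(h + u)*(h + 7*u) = h^4 + 8*h^3*u + 6*h^3 + 7*h^2*u^2 + 48*h^2*u - 7*h^2 + 42*h*u^2 - 56*h*u - 49*u^2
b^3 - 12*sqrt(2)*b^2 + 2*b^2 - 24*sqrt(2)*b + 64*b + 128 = (b + 2)*(b - 8*sqrt(2))*(b - 4*sqrt(2))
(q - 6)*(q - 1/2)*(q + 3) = q^3 - 7*q^2/2 - 33*q/2 + 9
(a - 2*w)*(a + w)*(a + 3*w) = a^3 + 2*a^2*w - 5*a*w^2 - 6*w^3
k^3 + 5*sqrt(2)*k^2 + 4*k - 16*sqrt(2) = (k - sqrt(2))*(k + 2*sqrt(2))*(k + 4*sqrt(2))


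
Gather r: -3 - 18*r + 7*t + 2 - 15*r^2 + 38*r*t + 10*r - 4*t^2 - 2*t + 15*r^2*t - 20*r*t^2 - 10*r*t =r^2*(15*t - 15) + r*(-20*t^2 + 28*t - 8) - 4*t^2 + 5*t - 1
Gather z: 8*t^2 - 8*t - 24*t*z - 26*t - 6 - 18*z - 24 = 8*t^2 - 34*t + z*(-24*t - 18) - 30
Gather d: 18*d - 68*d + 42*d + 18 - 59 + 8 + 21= -8*d - 12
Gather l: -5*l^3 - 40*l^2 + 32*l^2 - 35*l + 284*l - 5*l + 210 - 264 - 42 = -5*l^3 - 8*l^2 + 244*l - 96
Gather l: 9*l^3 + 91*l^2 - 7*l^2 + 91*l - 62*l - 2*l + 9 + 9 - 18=9*l^3 + 84*l^2 + 27*l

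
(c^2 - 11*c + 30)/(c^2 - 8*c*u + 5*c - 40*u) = (c^2 - 11*c + 30)/(c^2 - 8*c*u + 5*c - 40*u)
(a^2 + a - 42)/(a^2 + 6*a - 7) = (a - 6)/(a - 1)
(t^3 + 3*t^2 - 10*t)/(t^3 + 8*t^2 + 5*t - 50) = t/(t + 5)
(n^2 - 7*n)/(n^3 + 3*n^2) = (n - 7)/(n*(n + 3))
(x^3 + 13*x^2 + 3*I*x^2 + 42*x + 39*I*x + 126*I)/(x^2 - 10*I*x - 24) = (x^3 + x^2*(13 + 3*I) + x*(42 + 39*I) + 126*I)/(x^2 - 10*I*x - 24)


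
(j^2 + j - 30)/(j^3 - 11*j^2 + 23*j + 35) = (j + 6)/(j^2 - 6*j - 7)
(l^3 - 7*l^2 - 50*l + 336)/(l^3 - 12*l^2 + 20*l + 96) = (l + 7)/(l + 2)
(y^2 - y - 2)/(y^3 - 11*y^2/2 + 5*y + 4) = 2*(y + 1)/(2*y^2 - 7*y - 4)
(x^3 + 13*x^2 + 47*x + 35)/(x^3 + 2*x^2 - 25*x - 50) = (x^2 + 8*x + 7)/(x^2 - 3*x - 10)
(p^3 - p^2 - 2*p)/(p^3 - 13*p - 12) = p*(p - 2)/(p^2 - p - 12)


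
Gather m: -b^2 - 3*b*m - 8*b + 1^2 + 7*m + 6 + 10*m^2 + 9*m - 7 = -b^2 - 8*b + 10*m^2 + m*(16 - 3*b)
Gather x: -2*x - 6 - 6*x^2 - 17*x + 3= -6*x^2 - 19*x - 3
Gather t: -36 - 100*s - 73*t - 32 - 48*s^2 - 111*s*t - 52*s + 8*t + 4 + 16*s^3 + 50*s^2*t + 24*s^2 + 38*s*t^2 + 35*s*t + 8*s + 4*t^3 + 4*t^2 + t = 16*s^3 - 24*s^2 - 144*s + 4*t^3 + t^2*(38*s + 4) + t*(50*s^2 - 76*s - 64) - 64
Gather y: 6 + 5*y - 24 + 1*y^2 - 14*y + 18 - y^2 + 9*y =0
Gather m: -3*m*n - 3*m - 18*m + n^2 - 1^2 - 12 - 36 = m*(-3*n - 21) + n^2 - 49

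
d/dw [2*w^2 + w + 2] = 4*w + 1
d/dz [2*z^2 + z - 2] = 4*z + 1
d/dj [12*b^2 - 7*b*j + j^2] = -7*b + 2*j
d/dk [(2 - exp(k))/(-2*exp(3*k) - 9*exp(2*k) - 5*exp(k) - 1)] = (-(exp(k) - 2)*(6*exp(2*k) + 18*exp(k) + 5) + 2*exp(3*k) + 9*exp(2*k) + 5*exp(k) + 1)*exp(k)/(2*exp(3*k) + 9*exp(2*k) + 5*exp(k) + 1)^2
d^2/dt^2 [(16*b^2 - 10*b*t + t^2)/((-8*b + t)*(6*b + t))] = -16*b/(216*b^3 + 108*b^2*t + 18*b*t^2 + t^3)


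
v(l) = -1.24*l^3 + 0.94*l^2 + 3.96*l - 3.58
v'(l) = -3.72*l^2 + 1.88*l + 3.96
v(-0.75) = -5.50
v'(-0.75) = 0.46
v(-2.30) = 7.37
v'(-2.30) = -20.04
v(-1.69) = -1.60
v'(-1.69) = -9.84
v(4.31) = -68.33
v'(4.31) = -57.04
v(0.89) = -0.19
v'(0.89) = 2.69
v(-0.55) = -5.27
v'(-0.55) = 1.80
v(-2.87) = 22.11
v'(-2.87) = -32.08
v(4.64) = -88.84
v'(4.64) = -67.41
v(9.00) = -795.76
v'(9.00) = -280.44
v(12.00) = -1963.42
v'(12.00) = -509.16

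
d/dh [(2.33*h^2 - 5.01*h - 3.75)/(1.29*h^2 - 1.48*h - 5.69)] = (3.0145*h^2 - 16.8404*h + 22.9569)/(1.6641*h^4 - 3.8184*h^3 - 12.4898*h^2 + 16.8424*h + 32.3761)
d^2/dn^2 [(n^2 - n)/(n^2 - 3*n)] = 4/(n^3 - 9*n^2 + 27*n - 27)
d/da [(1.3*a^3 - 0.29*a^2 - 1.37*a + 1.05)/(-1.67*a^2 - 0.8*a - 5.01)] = (-2.171*a^4 - 2.08*a^3 - 21.5949*a^2 + 6.4128*a + 7.7037)/(2.7889*a^4 + 2.672*a^3 + 17.3734*a^2 + 8.016*a + 25.1001)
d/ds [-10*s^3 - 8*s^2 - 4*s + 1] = -30*s^2 - 16*s - 4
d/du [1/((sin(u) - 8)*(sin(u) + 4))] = 2*(2 - sin(u))*cos(u)/((sin(u) - 8)^2*(sin(u) + 4)^2)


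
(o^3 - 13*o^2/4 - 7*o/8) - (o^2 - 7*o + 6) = o^3 - 17*o^2/4 + 49*o/8 - 6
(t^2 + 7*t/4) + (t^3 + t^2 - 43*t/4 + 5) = t^3 + 2*t^2 - 9*t + 5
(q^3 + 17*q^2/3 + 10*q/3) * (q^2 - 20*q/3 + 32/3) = q^5 - q^4 - 214*q^3/9 + 344*q^2/9 + 320*q/9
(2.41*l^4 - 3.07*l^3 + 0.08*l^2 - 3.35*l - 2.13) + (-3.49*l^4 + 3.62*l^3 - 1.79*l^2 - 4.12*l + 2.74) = -1.08*l^4 + 0.55*l^3 - 1.71*l^2 - 7.47*l + 0.61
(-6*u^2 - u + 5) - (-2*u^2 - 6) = -4*u^2 - u + 11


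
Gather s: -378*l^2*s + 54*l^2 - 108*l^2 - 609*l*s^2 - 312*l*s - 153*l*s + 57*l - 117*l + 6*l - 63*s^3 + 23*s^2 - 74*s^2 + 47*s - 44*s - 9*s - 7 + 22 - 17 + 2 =-54*l^2 - 54*l - 63*s^3 + s^2*(-609*l - 51) + s*(-378*l^2 - 465*l - 6)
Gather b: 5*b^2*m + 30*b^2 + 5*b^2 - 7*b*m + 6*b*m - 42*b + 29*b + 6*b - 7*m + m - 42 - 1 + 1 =b^2*(5*m + 35) + b*(-m - 7) - 6*m - 42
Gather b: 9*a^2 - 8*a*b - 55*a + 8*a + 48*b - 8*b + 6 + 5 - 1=9*a^2 - 47*a + b*(40 - 8*a) + 10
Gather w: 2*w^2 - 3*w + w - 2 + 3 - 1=2*w^2 - 2*w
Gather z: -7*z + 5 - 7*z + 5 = 10 - 14*z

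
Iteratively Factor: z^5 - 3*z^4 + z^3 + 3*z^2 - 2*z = (z + 1)*(z^4 - 4*z^3 + 5*z^2 - 2*z) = (z - 2)*(z + 1)*(z^3 - 2*z^2 + z) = (z - 2)*(z - 1)*(z + 1)*(z^2 - z) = (z - 2)*(z - 1)^2*(z + 1)*(z)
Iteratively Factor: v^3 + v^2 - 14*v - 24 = (v + 3)*(v^2 - 2*v - 8) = (v + 2)*(v + 3)*(v - 4)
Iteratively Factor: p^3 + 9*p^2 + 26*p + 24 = (p + 3)*(p^2 + 6*p + 8) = (p + 3)*(p + 4)*(p + 2)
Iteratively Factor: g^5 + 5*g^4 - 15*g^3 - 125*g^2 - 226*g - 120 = (g + 2)*(g^4 + 3*g^3 - 21*g^2 - 83*g - 60) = (g + 2)*(g + 3)*(g^3 - 21*g - 20) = (g + 2)*(g + 3)*(g + 4)*(g^2 - 4*g - 5) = (g - 5)*(g + 2)*(g + 3)*(g + 4)*(g + 1)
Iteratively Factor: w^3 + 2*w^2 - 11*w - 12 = (w - 3)*(w^2 + 5*w + 4) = (w - 3)*(w + 4)*(w + 1)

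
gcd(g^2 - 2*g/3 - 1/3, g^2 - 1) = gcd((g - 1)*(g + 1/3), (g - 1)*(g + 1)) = g - 1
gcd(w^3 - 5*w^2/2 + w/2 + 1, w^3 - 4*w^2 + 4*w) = w - 2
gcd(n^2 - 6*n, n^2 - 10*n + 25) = 1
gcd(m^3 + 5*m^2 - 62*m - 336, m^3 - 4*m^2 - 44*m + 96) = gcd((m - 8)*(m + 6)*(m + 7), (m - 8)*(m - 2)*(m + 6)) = m^2 - 2*m - 48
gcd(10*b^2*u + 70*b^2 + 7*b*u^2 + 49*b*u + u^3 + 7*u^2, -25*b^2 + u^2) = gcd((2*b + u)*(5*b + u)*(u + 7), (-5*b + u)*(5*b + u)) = 5*b + u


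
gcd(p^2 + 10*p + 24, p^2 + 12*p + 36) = p + 6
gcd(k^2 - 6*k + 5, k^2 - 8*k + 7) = k - 1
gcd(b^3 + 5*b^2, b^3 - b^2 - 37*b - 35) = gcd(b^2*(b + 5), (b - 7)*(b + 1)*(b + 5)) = b + 5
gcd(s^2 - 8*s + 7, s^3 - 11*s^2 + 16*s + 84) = s - 7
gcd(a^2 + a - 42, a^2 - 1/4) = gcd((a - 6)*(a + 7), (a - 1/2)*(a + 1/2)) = 1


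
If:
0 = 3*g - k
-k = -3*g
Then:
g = k/3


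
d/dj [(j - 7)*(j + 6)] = 2*j - 1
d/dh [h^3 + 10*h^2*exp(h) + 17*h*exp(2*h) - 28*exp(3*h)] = 10*h^2*exp(h) + 3*h^2 + 34*h*exp(2*h) + 20*h*exp(h) - 84*exp(3*h) + 17*exp(2*h)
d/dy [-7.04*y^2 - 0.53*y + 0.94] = -14.08*y - 0.53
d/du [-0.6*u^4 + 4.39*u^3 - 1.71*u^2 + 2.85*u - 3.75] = -2.4*u^3 + 13.17*u^2 - 3.42*u + 2.85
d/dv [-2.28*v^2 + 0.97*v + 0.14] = 0.97 - 4.56*v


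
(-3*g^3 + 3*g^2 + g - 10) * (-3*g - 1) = 9*g^4 - 6*g^3 - 6*g^2 + 29*g + 10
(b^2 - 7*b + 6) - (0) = b^2 - 7*b + 6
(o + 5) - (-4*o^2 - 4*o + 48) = 4*o^2 + 5*o - 43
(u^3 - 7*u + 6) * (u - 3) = u^4 - 3*u^3 - 7*u^2 + 27*u - 18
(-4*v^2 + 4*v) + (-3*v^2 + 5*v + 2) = -7*v^2 + 9*v + 2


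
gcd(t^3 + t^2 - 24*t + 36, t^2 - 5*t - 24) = 1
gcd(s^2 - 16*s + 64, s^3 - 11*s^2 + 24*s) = s - 8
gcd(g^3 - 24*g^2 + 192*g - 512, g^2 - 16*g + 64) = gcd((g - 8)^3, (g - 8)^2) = g^2 - 16*g + 64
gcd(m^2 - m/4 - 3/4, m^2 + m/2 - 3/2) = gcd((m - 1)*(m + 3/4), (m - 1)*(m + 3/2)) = m - 1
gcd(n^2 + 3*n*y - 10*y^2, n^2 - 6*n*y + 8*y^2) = -n + 2*y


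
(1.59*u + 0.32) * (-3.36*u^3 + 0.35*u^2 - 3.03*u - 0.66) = -5.3424*u^4 - 0.5187*u^3 - 4.7057*u^2 - 2.019*u - 0.2112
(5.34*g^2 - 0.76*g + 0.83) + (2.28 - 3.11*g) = 5.34*g^2 - 3.87*g + 3.11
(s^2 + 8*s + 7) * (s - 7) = s^3 + s^2 - 49*s - 49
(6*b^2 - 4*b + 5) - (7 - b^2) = 7*b^2 - 4*b - 2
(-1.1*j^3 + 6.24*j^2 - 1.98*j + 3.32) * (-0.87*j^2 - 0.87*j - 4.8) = 0.957*j^5 - 4.4718*j^4 + 1.5738*j^3 - 31.1178*j^2 + 6.6156*j - 15.936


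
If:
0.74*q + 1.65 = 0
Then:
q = -2.23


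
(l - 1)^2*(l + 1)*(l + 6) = l^4 + 5*l^3 - 7*l^2 - 5*l + 6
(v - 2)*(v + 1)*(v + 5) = v^3 + 4*v^2 - 7*v - 10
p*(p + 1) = p^2 + p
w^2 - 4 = (w - 2)*(w + 2)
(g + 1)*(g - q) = g^2 - g*q + g - q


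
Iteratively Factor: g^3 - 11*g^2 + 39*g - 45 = (g - 3)*(g^2 - 8*g + 15) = (g - 5)*(g - 3)*(g - 3)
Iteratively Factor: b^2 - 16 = (b - 4)*(b + 4)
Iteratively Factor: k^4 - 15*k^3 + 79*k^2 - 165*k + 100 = (k - 5)*(k^3 - 10*k^2 + 29*k - 20) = (k - 5)*(k - 1)*(k^2 - 9*k + 20) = (k - 5)*(k - 4)*(k - 1)*(k - 5)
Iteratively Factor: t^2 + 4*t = (t)*(t + 4)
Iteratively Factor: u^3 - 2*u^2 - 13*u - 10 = (u - 5)*(u^2 + 3*u + 2) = (u - 5)*(u + 2)*(u + 1)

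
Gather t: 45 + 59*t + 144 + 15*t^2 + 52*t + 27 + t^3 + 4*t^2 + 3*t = t^3 + 19*t^2 + 114*t + 216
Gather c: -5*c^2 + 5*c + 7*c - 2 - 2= -5*c^2 + 12*c - 4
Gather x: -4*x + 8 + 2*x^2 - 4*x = 2*x^2 - 8*x + 8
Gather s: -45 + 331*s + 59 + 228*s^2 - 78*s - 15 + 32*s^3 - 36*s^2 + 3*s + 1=32*s^3 + 192*s^2 + 256*s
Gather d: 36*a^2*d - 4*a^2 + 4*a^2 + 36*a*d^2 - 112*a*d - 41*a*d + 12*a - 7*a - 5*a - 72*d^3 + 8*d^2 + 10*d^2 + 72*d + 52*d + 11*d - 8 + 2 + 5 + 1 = -72*d^3 + d^2*(36*a + 18) + d*(36*a^2 - 153*a + 135)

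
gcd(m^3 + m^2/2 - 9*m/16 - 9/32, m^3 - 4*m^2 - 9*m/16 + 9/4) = m^2 - 9/16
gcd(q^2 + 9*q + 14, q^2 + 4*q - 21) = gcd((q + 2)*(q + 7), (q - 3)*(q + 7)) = q + 7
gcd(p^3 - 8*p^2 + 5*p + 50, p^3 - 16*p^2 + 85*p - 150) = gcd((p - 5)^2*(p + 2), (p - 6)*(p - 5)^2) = p^2 - 10*p + 25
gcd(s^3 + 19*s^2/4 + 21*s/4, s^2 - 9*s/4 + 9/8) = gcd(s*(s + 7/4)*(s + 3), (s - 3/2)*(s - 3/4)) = 1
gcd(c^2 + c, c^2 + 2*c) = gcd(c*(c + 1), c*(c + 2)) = c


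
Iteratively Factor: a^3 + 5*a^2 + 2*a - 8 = (a + 2)*(a^2 + 3*a - 4) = (a + 2)*(a + 4)*(a - 1)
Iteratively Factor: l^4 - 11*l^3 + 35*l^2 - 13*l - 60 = (l + 1)*(l^3 - 12*l^2 + 47*l - 60) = (l - 5)*(l + 1)*(l^2 - 7*l + 12) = (l - 5)*(l - 4)*(l + 1)*(l - 3)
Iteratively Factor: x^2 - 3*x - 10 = (x + 2)*(x - 5)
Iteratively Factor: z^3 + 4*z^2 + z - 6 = (z + 3)*(z^2 + z - 2) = (z - 1)*(z + 3)*(z + 2)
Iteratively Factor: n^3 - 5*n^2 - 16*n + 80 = (n - 5)*(n^2 - 16) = (n - 5)*(n + 4)*(n - 4)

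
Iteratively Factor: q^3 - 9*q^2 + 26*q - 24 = (q - 3)*(q^2 - 6*q + 8) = (q - 4)*(q - 3)*(q - 2)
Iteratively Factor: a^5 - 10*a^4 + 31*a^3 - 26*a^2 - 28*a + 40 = (a - 2)*(a^4 - 8*a^3 + 15*a^2 + 4*a - 20) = (a - 2)*(a + 1)*(a^3 - 9*a^2 + 24*a - 20) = (a - 2)^2*(a + 1)*(a^2 - 7*a + 10) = (a - 2)^3*(a + 1)*(a - 5)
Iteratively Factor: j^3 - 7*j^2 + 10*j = (j - 5)*(j^2 - 2*j) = (j - 5)*(j - 2)*(j)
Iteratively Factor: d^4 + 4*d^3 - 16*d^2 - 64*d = (d)*(d^3 + 4*d^2 - 16*d - 64) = d*(d + 4)*(d^2 - 16) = d*(d + 4)^2*(d - 4)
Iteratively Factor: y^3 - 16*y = (y - 4)*(y^2 + 4*y) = y*(y - 4)*(y + 4)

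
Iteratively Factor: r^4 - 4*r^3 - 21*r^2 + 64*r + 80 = (r + 1)*(r^3 - 5*r^2 - 16*r + 80) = (r - 4)*(r + 1)*(r^2 - r - 20) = (r - 5)*(r - 4)*(r + 1)*(r + 4)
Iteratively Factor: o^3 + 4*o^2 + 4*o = (o + 2)*(o^2 + 2*o) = o*(o + 2)*(o + 2)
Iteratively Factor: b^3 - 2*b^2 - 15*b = (b + 3)*(b^2 - 5*b) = (b - 5)*(b + 3)*(b)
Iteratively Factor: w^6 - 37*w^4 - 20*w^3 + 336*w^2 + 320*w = (w)*(w^5 - 37*w^3 - 20*w^2 + 336*w + 320) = w*(w + 4)*(w^4 - 4*w^3 - 21*w^2 + 64*w + 80) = w*(w - 4)*(w + 4)*(w^3 - 21*w - 20) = w*(w - 4)*(w + 1)*(w + 4)*(w^2 - w - 20) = w*(w - 5)*(w - 4)*(w + 1)*(w + 4)*(w + 4)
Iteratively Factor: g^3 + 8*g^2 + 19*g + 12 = (g + 3)*(g^2 + 5*g + 4) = (g + 3)*(g + 4)*(g + 1)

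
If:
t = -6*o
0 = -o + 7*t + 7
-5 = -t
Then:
No Solution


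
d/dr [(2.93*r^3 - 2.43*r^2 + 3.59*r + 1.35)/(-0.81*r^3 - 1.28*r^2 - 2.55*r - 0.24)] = (-5.7187*r^4 - 9.1272*r^3 + 11.9626*r^2 + 4.6224*r + 2.5809)/(0.6561*r^6 + 2.0736*r^5 + 5.7694*r^4 + 6.9168*r^3 + 7.1169*r^2 + 1.224*r + 0.0576)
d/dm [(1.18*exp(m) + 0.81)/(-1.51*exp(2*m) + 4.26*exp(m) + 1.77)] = (1.7818*exp(2*m) + 2.4462*exp(m) - 1.362)*exp(m)/(2.2801*exp(4*m) - 12.8652*exp(3*m) + 12.8022*exp(2*m) + 15.0804*exp(m) + 3.1329)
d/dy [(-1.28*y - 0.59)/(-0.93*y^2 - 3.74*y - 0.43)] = (1.1904*y^2 + 4.7872*y - (1.28*y + 0.59)*(1.86*y + 3.74) + 0.5504)/(0.93*y^2 + 3.74*y + 0.43)^2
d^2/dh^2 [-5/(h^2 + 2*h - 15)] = 10*(h^2 + 2*h - 4*(h + 1)^2 - 15)/(h^2 + 2*h - 15)^3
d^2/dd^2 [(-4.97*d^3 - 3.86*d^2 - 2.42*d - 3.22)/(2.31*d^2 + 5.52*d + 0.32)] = (-222.915588*d^3 - 138.647628*d^2 - 238.673568*d - 183.71008)/(12.326391*d^6 + 88.365816*d^5 + 216.282528*d^4 + 192.678912*d^3 + 29.961216*d^2 + 1.695744*d + 0.032768)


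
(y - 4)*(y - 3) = y^2 - 7*y + 12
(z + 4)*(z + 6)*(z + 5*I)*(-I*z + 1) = -I*z^4 + 6*z^3 - 10*I*z^3 + 60*z^2 - 19*I*z^2 + 144*z + 50*I*z + 120*I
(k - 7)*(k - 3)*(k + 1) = k^3 - 9*k^2 + 11*k + 21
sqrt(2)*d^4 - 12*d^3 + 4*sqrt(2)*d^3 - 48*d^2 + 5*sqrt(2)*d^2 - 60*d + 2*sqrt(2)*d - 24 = (d + 1)*(d + 2)*(d - 6*sqrt(2))*(sqrt(2)*d + sqrt(2))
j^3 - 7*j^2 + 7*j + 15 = (j - 5)*(j - 3)*(j + 1)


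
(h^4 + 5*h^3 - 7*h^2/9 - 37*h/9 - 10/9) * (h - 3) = h^5 + 2*h^4 - 142*h^3/9 - 16*h^2/9 + 101*h/9 + 10/3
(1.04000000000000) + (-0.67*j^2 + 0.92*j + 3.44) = -0.67*j^2 + 0.92*j + 4.48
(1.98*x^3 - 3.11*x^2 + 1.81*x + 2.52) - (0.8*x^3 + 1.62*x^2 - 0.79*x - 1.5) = 1.18*x^3 - 4.73*x^2 + 2.6*x + 4.02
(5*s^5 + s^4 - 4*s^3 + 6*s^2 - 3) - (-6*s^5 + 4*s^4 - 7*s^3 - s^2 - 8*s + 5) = 11*s^5 - 3*s^4 + 3*s^3 + 7*s^2 + 8*s - 8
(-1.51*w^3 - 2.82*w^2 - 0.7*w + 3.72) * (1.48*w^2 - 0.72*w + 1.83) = -2.2348*w^5 - 3.0864*w^4 - 1.7689*w^3 + 0.849000000000001*w^2 - 3.9594*w + 6.8076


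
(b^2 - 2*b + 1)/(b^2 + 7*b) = (b^2 - 2*b + 1)/(b*(b + 7))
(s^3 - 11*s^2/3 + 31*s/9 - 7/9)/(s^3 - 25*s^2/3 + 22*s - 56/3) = (3*s^2 - 4*s + 1)/(3*(s^2 - 6*s + 8))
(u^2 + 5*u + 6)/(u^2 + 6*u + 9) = (u + 2)/(u + 3)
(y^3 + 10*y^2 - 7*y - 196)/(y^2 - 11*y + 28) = (y^2 + 14*y + 49)/(y - 7)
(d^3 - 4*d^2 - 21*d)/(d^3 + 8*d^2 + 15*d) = (d - 7)/(d + 5)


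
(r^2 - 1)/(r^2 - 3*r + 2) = (r + 1)/(r - 2)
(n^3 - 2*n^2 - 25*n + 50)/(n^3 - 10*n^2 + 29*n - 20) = (n^2 + 3*n - 10)/(n^2 - 5*n + 4)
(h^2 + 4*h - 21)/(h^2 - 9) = (h + 7)/(h + 3)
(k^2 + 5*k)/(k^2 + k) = (k + 5)/(k + 1)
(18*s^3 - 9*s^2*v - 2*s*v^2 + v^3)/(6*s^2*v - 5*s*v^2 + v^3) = (3*s + v)/v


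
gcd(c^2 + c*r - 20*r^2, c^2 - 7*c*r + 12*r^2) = -c + 4*r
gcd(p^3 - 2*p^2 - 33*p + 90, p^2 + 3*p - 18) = p^2 + 3*p - 18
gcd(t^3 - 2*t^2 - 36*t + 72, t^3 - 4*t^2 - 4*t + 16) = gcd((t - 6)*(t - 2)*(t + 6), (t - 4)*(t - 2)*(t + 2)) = t - 2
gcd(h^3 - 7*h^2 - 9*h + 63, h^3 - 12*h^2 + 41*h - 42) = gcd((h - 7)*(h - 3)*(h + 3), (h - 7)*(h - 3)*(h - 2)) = h^2 - 10*h + 21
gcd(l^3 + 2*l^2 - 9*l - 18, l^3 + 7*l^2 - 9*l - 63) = l^2 - 9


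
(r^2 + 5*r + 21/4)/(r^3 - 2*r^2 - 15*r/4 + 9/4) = (2*r + 7)/(2*r^2 - 7*r + 3)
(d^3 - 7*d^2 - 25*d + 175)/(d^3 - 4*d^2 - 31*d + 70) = (d - 5)/(d - 2)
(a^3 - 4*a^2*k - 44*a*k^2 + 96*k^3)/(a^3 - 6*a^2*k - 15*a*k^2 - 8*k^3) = (a^2 + 4*a*k - 12*k^2)/(a^2 + 2*a*k + k^2)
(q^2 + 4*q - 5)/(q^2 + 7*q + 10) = (q - 1)/(q + 2)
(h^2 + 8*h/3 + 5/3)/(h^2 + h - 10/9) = 3*(h + 1)/(3*h - 2)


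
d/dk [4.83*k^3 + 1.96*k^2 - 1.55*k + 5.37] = 14.49*k^2 + 3.92*k - 1.55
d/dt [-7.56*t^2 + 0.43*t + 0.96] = 0.43 - 15.12*t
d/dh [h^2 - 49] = 2*h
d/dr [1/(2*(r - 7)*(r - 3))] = (5 - r)/(r^4 - 20*r^3 + 142*r^2 - 420*r + 441)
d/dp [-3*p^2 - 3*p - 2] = -6*p - 3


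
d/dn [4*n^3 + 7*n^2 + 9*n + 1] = 12*n^2 + 14*n + 9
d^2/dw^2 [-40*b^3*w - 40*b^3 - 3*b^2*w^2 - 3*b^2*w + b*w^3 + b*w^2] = 2*b*(-3*b + 3*w + 1)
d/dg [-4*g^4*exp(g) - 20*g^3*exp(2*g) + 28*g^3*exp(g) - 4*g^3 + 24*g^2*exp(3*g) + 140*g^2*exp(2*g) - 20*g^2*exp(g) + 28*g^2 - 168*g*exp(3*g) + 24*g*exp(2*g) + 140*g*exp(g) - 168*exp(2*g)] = -4*g^4*exp(g) - 40*g^3*exp(2*g) + 12*g^3*exp(g) + 72*g^2*exp(3*g) + 220*g^2*exp(2*g) + 64*g^2*exp(g) - 12*g^2 - 456*g*exp(3*g) + 328*g*exp(2*g) + 100*g*exp(g) + 56*g - 168*exp(3*g) - 312*exp(2*g) + 140*exp(g)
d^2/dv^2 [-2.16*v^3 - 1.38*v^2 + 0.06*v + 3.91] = -12.96*v - 2.76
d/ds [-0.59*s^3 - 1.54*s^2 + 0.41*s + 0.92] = -1.77*s^2 - 3.08*s + 0.41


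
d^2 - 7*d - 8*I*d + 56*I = (d - 7)*(d - 8*I)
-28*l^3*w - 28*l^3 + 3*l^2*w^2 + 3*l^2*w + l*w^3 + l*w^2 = (-4*l + w)*(7*l + w)*(l*w + l)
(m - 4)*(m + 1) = m^2 - 3*m - 4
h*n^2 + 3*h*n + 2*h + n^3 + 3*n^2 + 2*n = (h + n)*(n + 1)*(n + 2)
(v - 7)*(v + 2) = v^2 - 5*v - 14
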